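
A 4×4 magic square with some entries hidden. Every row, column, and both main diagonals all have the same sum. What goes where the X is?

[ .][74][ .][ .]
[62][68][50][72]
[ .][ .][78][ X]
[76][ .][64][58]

Row 2 is complete and sums to 252; that is the magic constant.
Using row 4: 76 + 64 + 58 + ? → (4,2) = 252 − 198 = 54.
Column 2 needs 252; the known cells sum to 196, so (3,2) = 56.
Using column 3: 50 + 78 + 64 + ? → (1,3) = 252 − 192 = 60.
From main diagonal, 252 − (68 + 78 + 58) gives (1,1) = 48.
Anti-diagonal must total 252; the given cells sum to 182, so (1,4) = 70.
Column 1 must total 252; the given cells sum to 186, so (3,1) = 66.
Column 4: 70 + 72 + 58 + ? = 252, so (3,4) = 52.

52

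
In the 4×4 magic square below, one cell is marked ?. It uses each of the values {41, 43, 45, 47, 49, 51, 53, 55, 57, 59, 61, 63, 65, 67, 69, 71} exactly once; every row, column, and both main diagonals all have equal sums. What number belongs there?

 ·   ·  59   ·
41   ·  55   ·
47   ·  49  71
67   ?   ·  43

53

The 16 entries sum to 896, so each line sums to 896/4 = 224.
From row 3, 224 − (47 + 49 + 71) gives (3,2) = 57.
Column 1 needs 224; the known cells sum to 155, so (1,1) = 69.
Using column 3: 59 + 55 + 49 + ? → (4,3) = 224 − 163 = 61.
Main diagonal needs 224; the known cells sum to 161, so (2,2) = 63.
The remaining cell in anti-diagonal is (1,4) = 224 − 179 = 45.
Using row 1: 69 + 59 + 45 + ? → (1,2) = 224 − 173 = 51.
Row 2 needs 224; the known cells sum to 159, so (2,4) = 65.
Row 4 needs 224; the known cells sum to 171, so (4,2) = 53.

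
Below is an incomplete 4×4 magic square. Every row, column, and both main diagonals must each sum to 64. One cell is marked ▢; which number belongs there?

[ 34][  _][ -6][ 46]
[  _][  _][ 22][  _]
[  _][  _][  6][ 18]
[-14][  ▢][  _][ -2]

Row 1: 34 + (-6) + 46 + ? = 64, so (1,2) = -10.
Column 3 needs 64; the known cells sum to 22, so (4,3) = 42.
Column 4 needs 64; the known cells sum to 62, so (2,4) = 2.
The remaining cell in main diagonal is (2,2) = 64 − 38 = 26.
Using anti-diagonal: 46 + 22 + (-14) + ? → (3,2) = 64 − 54 = 10.
Using row 2: 26 + 22 + 2 + ? → (2,1) = 64 − 50 = 14.
Row 3 needs 64; the known cells sum to 34, so (3,1) = 30.
Row 4 needs 64; the known cells sum to 26, so (4,2) = 38.

38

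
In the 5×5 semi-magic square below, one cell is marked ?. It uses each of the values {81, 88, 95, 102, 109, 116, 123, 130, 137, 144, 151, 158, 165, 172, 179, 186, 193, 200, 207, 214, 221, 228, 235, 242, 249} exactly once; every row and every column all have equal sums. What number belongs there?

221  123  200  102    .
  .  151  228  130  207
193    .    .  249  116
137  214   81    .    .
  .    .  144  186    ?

The 25 entries sum to 4125, so each line sums to 4125/5 = 825.
Using row 1: 221 + 123 + 200 + 102 + ? → (1,5) = 825 − 646 = 179.
Using row 2: 151 + 228 + 130 + 207 + ? → (2,1) = 825 − 716 = 109.
Column 1 must total 825; the given cells sum to 660, so (5,1) = 165.
The remaining cell in column 3 is (3,3) = 825 − 653 = 172.
Column 4 needs 825; the known cells sum to 667, so (4,4) = 158.
Using row 3: 193 + 172 + 249 + 116 + ? → (3,2) = 825 − 730 = 95.
Row 4 needs 825; the known cells sum to 590, so (4,5) = 235.
Using column 2: 123 + 151 + 95 + 214 + ? → (5,2) = 825 − 583 = 242.
Column 5: 179 + 207 + 116 + 235 + ? = 825, so (5,5) = 88.

88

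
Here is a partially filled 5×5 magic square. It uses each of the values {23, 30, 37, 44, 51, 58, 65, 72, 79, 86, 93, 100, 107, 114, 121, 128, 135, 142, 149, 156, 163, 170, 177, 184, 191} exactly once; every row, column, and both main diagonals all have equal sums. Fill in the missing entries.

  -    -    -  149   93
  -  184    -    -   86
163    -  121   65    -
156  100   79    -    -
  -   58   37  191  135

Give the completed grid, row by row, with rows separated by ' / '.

72 51 170 149 93 / 30 184 128 107 86 / 163 142 121 65 44 / 156 100 79 23 177 / 114 58 37 191 135

The 25 entries sum to 2675, so each line sums to 2675/5 = 535.
The remaining cell in row 5 is (5,1) = 535 − 421 = 114.
Using anti-diagonal: 93 + 121 + 100 + 114 + ? → (2,4) = 535 − 428 = 107.
Column 4 must total 535; the given cells sum to 512, so (4,4) = 23.
Using main diagonal: 184 + 121 + 23 + 135 + ? → (1,1) = 535 − 463 = 72.
From row 4, 535 − (156 + 100 + 79 + 23) gives (4,5) = 177.
The remaining cell in column 1 is (2,1) = 535 − 505 = 30.
Column 5 needs 535; the known cells sum to 491, so (3,5) = 44.
Using row 2: 30 + 184 + 107 + 86 + ? → (2,3) = 535 − 407 = 128.
Row 3 must total 535; the given cells sum to 393, so (3,2) = 142.
Using column 2: 184 + 142 + 100 + 58 + ? → (1,2) = 535 − 484 = 51.
From column 3, 535 − (128 + 121 + 79 + 37) gives (1,3) = 170.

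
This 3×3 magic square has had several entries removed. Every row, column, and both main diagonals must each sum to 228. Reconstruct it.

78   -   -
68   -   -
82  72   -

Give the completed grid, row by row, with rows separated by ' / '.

Row 3 must total 228; the given cells sum to 154, so (3,3) = 74.
Main diagonal: 78 + 74 + ? = 228, so (2,2) = 76.
From anti-diagonal, 228 − (76 + 82) gives (1,3) = 70.
Row 1 needs 228; the known cells sum to 148, so (1,2) = 80.
Row 2: 68 + 76 + ? = 228, so (2,3) = 84.

78 80 70 / 68 76 84 / 82 72 74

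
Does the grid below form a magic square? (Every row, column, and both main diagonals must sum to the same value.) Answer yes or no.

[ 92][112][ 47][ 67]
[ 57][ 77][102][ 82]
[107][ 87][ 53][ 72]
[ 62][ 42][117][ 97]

Row 1: 92 + 112 + 47 + 67 = 318.
Row 2: 57 + 77 + 102 + 82 = 318.
Row 3: 107 + 87 + 53 + 72 = 319.
Row 4: 62 + 42 + 117 + 97 = 318.
Column 1: 92 + 57 + 107 + 62 = 318.
Column 2: 112 + 77 + 87 + 42 = 318.
Column 3: 47 + 102 + 53 + 117 = 319.
Column 4: 67 + 82 + 72 + 97 = 318.
Main diagonal: 92 + 77 + 53 + 97 = 319.
Anti-diagonal: 67 + 102 + 87 + 62 = 318.

No — row 3 sums to 319 but row 4 sums to 318.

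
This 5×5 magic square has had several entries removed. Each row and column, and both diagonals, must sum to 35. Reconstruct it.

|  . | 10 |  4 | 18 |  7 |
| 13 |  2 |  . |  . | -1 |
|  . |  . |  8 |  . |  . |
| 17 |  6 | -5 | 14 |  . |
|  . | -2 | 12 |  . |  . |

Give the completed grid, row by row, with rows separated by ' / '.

-4 10 4 18 7 / 13 2 16 5 -1 / 0 19 8 -3 11 / 17 6 -5 14 3 / 9 -2 12 1 15

Row 1 needs 35; the known cells sum to 39, so (1,1) = -4.
The remaining cell in row 4 is (4,5) = 35 − 32 = 3.
Using column 2: 10 + 2 + 6 + (-2) + ? → (3,2) = 35 − 16 = 19.
Column 3 needs 35; the known cells sum to 19, so (2,3) = 16.
The remaining cell in main diagonal is (5,5) = 35 − 20 = 15.
From row 2, 35 − (13 + 2 + 16 + (-1)) gives (2,4) = 5.
Using column 5: 7 + (-1) + 3 + 15 + ? → (3,5) = 35 − 24 = 11.
The remaining cell in anti-diagonal is (5,1) = 35 − 26 = 9.
Using row 5: 9 + (-2) + 12 + 15 + ? → (5,4) = 35 − 34 = 1.
Using column 1: -4 + 13 + 17 + 9 + ? → (3,1) = 35 − 35 = 0.
Column 4: 18 + 5 + 14 + 1 + ? = 35, so (3,4) = -3.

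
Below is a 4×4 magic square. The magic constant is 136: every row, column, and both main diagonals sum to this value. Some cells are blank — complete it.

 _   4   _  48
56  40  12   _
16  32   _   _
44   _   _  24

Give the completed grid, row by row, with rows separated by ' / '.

20 4 64 48 / 56 40 12 28 / 16 32 52 36 / 44 60 8 24

Row 2 must total 136; the given cells sum to 108, so (2,4) = 28.
Using column 1: 56 + 16 + 44 + ? → (1,1) = 136 − 116 = 20.
Using column 2: 4 + 40 + 32 + ? → (4,2) = 136 − 76 = 60.
Column 4 needs 136; the known cells sum to 100, so (3,4) = 36.
From main diagonal, 136 − (20 + 40 + 24) gives (3,3) = 52.
The remaining cell in row 1 is (1,3) = 136 − 72 = 64.
Row 4 needs 136; the known cells sum to 128, so (4,3) = 8.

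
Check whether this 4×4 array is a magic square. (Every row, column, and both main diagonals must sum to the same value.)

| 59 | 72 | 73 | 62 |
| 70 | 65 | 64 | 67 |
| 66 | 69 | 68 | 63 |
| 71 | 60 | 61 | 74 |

Yes

Row 1: 59 + 72 + 73 + 62 = 266.
Row 2: 70 + 65 + 64 + 67 = 266.
Row 3: 66 + 69 + 68 + 63 = 266.
Row 4: 71 + 60 + 61 + 74 = 266.
Column 1: 59 + 70 + 66 + 71 = 266.
Column 2: 72 + 65 + 69 + 60 = 266.
Column 3: 73 + 64 + 68 + 61 = 266.
Column 4: 62 + 67 + 63 + 74 = 266.
Main diagonal: 59 + 65 + 68 + 74 = 266.
Anti-diagonal: 62 + 64 + 69 + 71 = 266.
All lines sum to 266.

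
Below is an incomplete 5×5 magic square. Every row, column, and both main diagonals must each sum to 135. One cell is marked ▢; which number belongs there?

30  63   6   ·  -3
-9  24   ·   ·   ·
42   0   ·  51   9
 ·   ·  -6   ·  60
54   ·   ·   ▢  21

Using row 1: 30 + 63 + 6 + (-3) + ? → (1,4) = 135 − 96 = 39.
Row 3 needs 135; the known cells sum to 102, so (3,3) = 33.
Column 1 needs 135; the known cells sum to 117, so (4,1) = 18.
Column 5: -3 + 9 + 60 + 21 + ? = 135, so (2,5) = 48.
Using main diagonal: 30 + 24 + 33 + 21 + ? → (4,4) = 135 − 108 = 27.
The remaining cell in row 4 is (4,2) = 135 − 99 = 36.
From column 2, 135 − (63 + 24 + 0 + 36) gives (5,2) = 12.
The remaining cell in anti-diagonal is (2,4) = 135 − 120 = 15.
Row 2 needs 135; the known cells sum to 78, so (2,3) = 57.
The remaining cell in column 3 is (5,3) = 135 − 90 = 45.
From column 4, 135 − (39 + 15 + 51 + 27) gives (5,4) = 3.

3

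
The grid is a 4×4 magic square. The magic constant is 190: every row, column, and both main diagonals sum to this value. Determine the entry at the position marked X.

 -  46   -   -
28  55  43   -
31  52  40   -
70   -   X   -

49

Row 2 needs 190; the known cells sum to 126, so (2,4) = 64.
The remaining cell in row 3 is (3,4) = 190 − 123 = 67.
Column 1 needs 190; the known cells sum to 129, so (1,1) = 61.
Column 2 must total 190; the given cells sum to 153, so (4,2) = 37.
Main diagonal: 61 + 55 + 40 + ? = 190, so (4,4) = 34.
Anti-diagonal must total 190; the given cells sum to 165, so (1,4) = 25.
The remaining cell in row 1 is (1,3) = 190 − 132 = 58.
Row 4 must total 190; the given cells sum to 141, so (4,3) = 49.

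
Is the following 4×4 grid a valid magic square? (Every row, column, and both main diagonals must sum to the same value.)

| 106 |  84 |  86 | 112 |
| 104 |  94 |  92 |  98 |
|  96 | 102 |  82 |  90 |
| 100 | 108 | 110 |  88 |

No — column 2 sums to 388 but row 4 sums to 406.

Row 1: 106 + 84 + 86 + 112 = 388.
Row 2: 104 + 94 + 92 + 98 = 388.
Row 3: 96 + 102 + 82 + 90 = 370.
Row 4: 100 + 108 + 110 + 88 = 406.
Column 1: 106 + 104 + 96 + 100 = 406.
Column 2: 84 + 94 + 102 + 108 = 388.
Column 3: 86 + 92 + 82 + 110 = 370.
Column 4: 112 + 98 + 90 + 88 = 388.
Main diagonal: 106 + 94 + 82 + 88 = 370.
Anti-diagonal: 112 + 92 + 102 + 100 = 406.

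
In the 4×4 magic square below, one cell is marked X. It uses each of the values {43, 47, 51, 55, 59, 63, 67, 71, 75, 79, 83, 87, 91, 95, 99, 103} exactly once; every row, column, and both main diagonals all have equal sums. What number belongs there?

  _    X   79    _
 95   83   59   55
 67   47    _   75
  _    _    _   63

71

The 16 entries sum to 1168, so each line sums to 1168/4 = 292.
Using row 3: 67 + 47 + 75 + ? → (3,3) = 292 − 189 = 103.
From column 3, 292 − (79 + 59 + 103) gives (4,3) = 51.
Column 4: 55 + 75 + 63 + ? = 292, so (1,4) = 99.
From main diagonal, 292 − (83 + 103 + 63) gives (1,1) = 43.
Using anti-diagonal: 99 + 59 + 47 + ? → (4,1) = 292 − 205 = 87.
Using row 1: 43 + 79 + 99 + ? → (1,2) = 292 − 221 = 71.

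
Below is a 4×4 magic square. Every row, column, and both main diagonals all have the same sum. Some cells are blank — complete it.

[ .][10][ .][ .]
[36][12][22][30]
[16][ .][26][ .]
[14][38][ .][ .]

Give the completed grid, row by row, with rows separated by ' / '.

Row 2 is already complete: 36 + 12 + 22 + 30 = 100, so that is the magic constant.
From column 1, 100 − (36 + 16 + 14) gives (1,1) = 34.
The remaining cell in column 2 is (3,2) = 100 − 60 = 40.
Using main diagonal: 34 + 12 + 26 + ? → (4,4) = 100 − 72 = 28.
Anti-diagonal needs 100; the known cells sum to 76, so (1,4) = 24.
Row 1 must total 100; the given cells sum to 68, so (1,3) = 32.
Row 3 must total 100; the given cells sum to 82, so (3,4) = 18.
Row 4: 14 + 38 + 28 + ? = 100, so (4,3) = 20.

34 10 32 24 / 36 12 22 30 / 16 40 26 18 / 14 38 20 28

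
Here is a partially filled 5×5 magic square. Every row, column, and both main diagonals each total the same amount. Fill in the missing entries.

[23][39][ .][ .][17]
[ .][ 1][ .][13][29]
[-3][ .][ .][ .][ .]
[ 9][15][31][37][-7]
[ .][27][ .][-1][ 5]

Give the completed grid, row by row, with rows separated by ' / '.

23 39 -5 11 17 / 35 1 7 13 29 / -3 3 19 25 41 / 9 15 31 37 -7 / 21 27 33 -1 5

Row 4 is already complete: 9 + 15 + 31 + 37 + -7 = 85, so that is the magic constant.
Column 2: 39 + 1 + 15 + 27 + ? = 85, so (3,2) = 3.
The remaining cell in column 5 is (3,5) = 85 − 44 = 41.
Main diagonal: 23 + 1 + 37 + 5 + ? = 85, so (3,3) = 19.
The remaining cell in anti-diagonal is (5,1) = 85 − 64 = 21.
Using row 3: -3 + 3 + 19 + 41 + ? → (3,4) = 85 − 60 = 25.
Row 5 must total 85; the given cells sum to 52, so (5,3) = 33.
Using column 1: 23 + (-3) + 9 + 21 + ? → (2,1) = 85 − 50 = 35.
From column 4, 85 − (13 + 25 + 37 + (-1)) gives (1,4) = 11.
Row 1: 23 + 39 + 11 + 17 + ? = 85, so (1,3) = -5.
The remaining cell in row 2 is (2,3) = 85 − 78 = 7.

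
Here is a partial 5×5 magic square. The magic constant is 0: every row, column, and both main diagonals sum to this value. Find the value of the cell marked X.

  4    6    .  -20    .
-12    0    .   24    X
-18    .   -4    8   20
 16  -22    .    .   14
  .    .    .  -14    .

-24

Row 3 needs 0; the known cells sum to 6, so (3,2) = -6.
Column 1 needs 0; the known cells sum to -10, so (5,1) = 10.
Using column 2: 6 + 0 + (-6) + (-22) + ? → (5,2) = 0 − (-22) = 22.
Column 4: -20 + 24 + 8 + (-14) + ? = 0, so (4,4) = 2.
Using main diagonal: 4 + 0 + (-4) + 2 + ? → (5,5) = 0 − 2 = -2.
The remaining cell in anti-diagonal is (1,5) = 0 − 8 = -8.
Using row 1: 4 + 6 + (-20) + (-8) + ? → (1,3) = 0 − (-18) = 18.
Row 4: 16 + (-22) + 2 + 14 + ? = 0, so (4,3) = -10.
Row 5: 10 + 22 + (-14) + (-2) + ? = 0, so (5,3) = -16.
Column 3: 18 + (-4) + (-10) + (-16) + ? = 0, so (2,3) = 12.
Column 5: -8 + 20 + 14 + (-2) + ? = 0, so (2,5) = -24.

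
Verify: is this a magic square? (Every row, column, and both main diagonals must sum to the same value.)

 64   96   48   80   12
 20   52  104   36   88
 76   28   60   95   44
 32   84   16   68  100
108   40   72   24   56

No — column 5 sums to 300 but column 4 sums to 303.

Row 1: 64 + 96 + 48 + 80 + 12 = 300.
Row 2: 20 + 52 + 104 + 36 + 88 = 300.
Row 3: 76 + 28 + 60 + 95 + 44 = 303.
Row 4: 32 + 84 + 16 + 68 + 100 = 300.
Row 5: 108 + 40 + 72 + 24 + 56 = 300.
Column 1: 64 + 20 + 76 + 32 + 108 = 300.
Column 2: 96 + 52 + 28 + 84 + 40 = 300.
Column 3: 48 + 104 + 60 + 16 + 72 = 300.
Column 4: 80 + 36 + 95 + 68 + 24 = 303.
Column 5: 12 + 88 + 44 + 100 + 56 = 300.
Main diagonal: 64 + 52 + 60 + 68 + 56 = 300.
Anti-diagonal: 12 + 36 + 60 + 84 + 108 = 300.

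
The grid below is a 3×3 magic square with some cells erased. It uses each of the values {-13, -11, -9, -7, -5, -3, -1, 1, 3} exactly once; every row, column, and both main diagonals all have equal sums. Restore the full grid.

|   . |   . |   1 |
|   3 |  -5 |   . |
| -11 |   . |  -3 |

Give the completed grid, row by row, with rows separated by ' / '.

The 9 entries sum to -45, so each line sums to -45/3 = -15.
Row 2 must total -15; the given cells sum to -2, so (2,3) = -13.
Row 3: -11 + (-3) + ? = -15, so (3,2) = -1.
Column 1 needs -15; the known cells sum to -8, so (1,1) = -7.
Column 2 must total -15; the given cells sum to -6, so (1,2) = -9.

-7 -9 1 / 3 -5 -13 / -11 -1 -3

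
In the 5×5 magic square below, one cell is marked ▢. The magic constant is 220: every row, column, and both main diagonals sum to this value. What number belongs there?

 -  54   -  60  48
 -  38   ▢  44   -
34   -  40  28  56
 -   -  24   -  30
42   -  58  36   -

Row 3: 34 + 40 + 28 + 56 + ? = 220, so (3,2) = 62.
Column 4: 60 + 44 + 28 + 36 + ? = 220, so (4,4) = 52.
Anti-diagonal: 48 + 44 + 40 + 42 + ? = 220, so (4,2) = 46.
Row 4 needs 220; the known cells sum to 152, so (4,1) = 68.
From column 2, 220 − (54 + 38 + 62 + 46) gives (5,2) = 20.
Row 5: 42 + 20 + 58 + 36 + ? = 220, so (5,5) = 64.
The remaining cell in column 5 is (2,5) = 220 − 198 = 22.
The remaining cell in main diagonal is (1,1) = 220 − 194 = 26.
The remaining cell in row 1 is (1,3) = 220 − 188 = 32.
From column 1, 220 − (26 + 34 + 68 + 42) gives (2,1) = 50.
Column 3: 32 + 40 + 24 + 58 + ? = 220, so (2,3) = 66.

66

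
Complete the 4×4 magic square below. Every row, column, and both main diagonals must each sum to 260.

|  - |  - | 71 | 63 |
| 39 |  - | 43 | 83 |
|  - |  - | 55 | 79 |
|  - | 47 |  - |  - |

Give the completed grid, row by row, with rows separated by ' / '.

From row 2, 260 − (39 + 43 + 83) gives (2,2) = 95.
Using column 3: 71 + 43 + 55 + ? → (4,3) = 260 − 169 = 91.
From column 4, 260 − (63 + 83 + 79) gives (4,4) = 35.
Main diagonal needs 260; the known cells sum to 185, so (1,1) = 75.
Row 1: 75 + 71 + 63 + ? = 260, so (1,2) = 51.
Row 4: 47 + 91 + 35 + ? = 260, so (4,1) = 87.
Column 1 must total 260; the given cells sum to 201, so (3,1) = 59.
Using column 2: 51 + 95 + 47 + ? → (3,2) = 260 − 193 = 67.

75 51 71 63 / 39 95 43 83 / 59 67 55 79 / 87 47 91 35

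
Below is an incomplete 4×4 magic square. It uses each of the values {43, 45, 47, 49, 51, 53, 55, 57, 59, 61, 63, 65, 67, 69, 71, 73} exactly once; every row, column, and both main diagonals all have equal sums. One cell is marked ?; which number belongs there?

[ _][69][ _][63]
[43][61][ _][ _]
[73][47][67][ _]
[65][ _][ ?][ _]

59

The 16 entries sum to 928, so each line sums to 928/4 = 232.
The remaining cell in row 3 is (3,4) = 232 − 187 = 45.
Column 1 must total 232; the given cells sum to 181, so (1,1) = 51.
The remaining cell in column 2 is (4,2) = 232 − 177 = 55.
Using main diagonal: 51 + 61 + 67 + ? → (4,4) = 232 − 179 = 53.
From anti-diagonal, 232 − (63 + 47 + 65) gives (2,3) = 57.
Using row 1: 51 + 69 + 63 + ? → (1,3) = 232 − 183 = 49.
Row 2 needs 232; the known cells sum to 161, so (2,4) = 71.
From row 4, 232 − (65 + 55 + 53) gives (4,3) = 59.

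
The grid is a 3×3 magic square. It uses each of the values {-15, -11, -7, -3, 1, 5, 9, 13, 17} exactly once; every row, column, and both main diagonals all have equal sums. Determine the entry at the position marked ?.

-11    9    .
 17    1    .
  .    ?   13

-7

The 9 entries sum to 9, so each line sums to 9/3 = 3.
The remaining cell in row 1 is (1,3) = 3 − (-2) = 5.
Row 2 must total 3; the given cells sum to 18, so (2,3) = -15.
From column 1, 3 − (-11 + 17) gives (3,1) = -3.
Using column 2: 9 + 1 + ? → (3,2) = 3 − 10 = -7.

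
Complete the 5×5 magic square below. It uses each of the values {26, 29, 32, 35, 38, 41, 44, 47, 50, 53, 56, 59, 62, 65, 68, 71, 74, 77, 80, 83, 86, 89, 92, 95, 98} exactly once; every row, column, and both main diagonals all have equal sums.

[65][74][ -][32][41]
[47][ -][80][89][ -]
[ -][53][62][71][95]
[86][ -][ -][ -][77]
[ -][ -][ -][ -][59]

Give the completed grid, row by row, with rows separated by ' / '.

The 25 entries sum to 1550, so each line sums to 1550/5 = 310.
Row 1: 65 + 74 + 32 + 41 + ? = 310, so (1,3) = 98.
From row 3, 310 − (53 + 62 + 71 + 95) gives (3,1) = 29.
Column 1 needs 310; the known cells sum to 227, so (5,1) = 83.
The remaining cell in column 5 is (2,5) = 310 − 272 = 38.
Anti-diagonal needs 310; the known cells sum to 275, so (4,2) = 35.
Row 2 must total 310; the given cells sum to 254, so (2,2) = 56.
From column 2, 310 − (74 + 56 + 53 + 35) gives (5,2) = 92.
Main diagonal must total 310; the given cells sum to 242, so (4,4) = 68.
Row 4 must total 310; the given cells sum to 266, so (4,3) = 44.
From column 3, 310 − (98 + 80 + 62 + 44) gives (5,3) = 26.
Column 4 needs 310; the known cells sum to 260, so (5,4) = 50.

65 74 98 32 41 / 47 56 80 89 38 / 29 53 62 71 95 / 86 35 44 68 77 / 83 92 26 50 59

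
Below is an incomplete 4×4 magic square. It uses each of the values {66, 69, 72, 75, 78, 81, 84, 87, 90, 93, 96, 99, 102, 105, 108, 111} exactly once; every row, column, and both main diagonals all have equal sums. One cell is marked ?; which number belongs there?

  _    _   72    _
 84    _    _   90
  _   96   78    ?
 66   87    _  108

75

The 16 entries sum to 1416, so each line sums to 1416/4 = 354.
Row 4 must total 354; the given cells sum to 261, so (4,3) = 93.
Column 3 needs 354; the known cells sum to 243, so (2,3) = 111.
Anti-diagonal: 111 + 96 + 66 + ? = 354, so (1,4) = 81.
Row 2 must total 354; the given cells sum to 285, so (2,2) = 69.
The remaining cell in column 2 is (1,2) = 354 − 252 = 102.
The remaining cell in column 4 is (3,4) = 354 − 279 = 75.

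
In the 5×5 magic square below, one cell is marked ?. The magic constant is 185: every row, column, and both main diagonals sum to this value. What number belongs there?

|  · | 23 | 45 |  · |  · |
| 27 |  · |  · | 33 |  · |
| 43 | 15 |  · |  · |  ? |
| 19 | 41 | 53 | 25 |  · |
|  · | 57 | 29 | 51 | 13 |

31

Using row 4: 19 + 41 + 53 + 25 + ? → (4,5) = 185 − 138 = 47.
From row 5, 185 − (57 + 29 + 51 + 13) gives (5,1) = 35.
Using column 1: 27 + 43 + 19 + 35 + ? → (1,1) = 185 − 124 = 61.
The remaining cell in column 2 is (2,2) = 185 − 136 = 49.
Main diagonal needs 185; the known cells sum to 148, so (3,3) = 37.
Anti-diagonal: 33 + 37 + 41 + 35 + ? = 185, so (1,5) = 39.
Row 1: 61 + 23 + 45 + 39 + ? = 185, so (1,4) = 17.
The remaining cell in column 3 is (2,3) = 185 − 164 = 21.
The remaining cell in column 4 is (3,4) = 185 − 126 = 59.
Row 2 must total 185; the given cells sum to 130, so (2,5) = 55.
Row 3 needs 185; the known cells sum to 154, so (3,5) = 31.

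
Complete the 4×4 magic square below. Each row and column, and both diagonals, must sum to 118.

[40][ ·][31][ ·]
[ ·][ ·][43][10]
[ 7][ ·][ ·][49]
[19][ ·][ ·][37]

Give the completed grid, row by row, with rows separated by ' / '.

40 25 31 22 / 52 13 43 10 / 7 34 28 49 / 19 46 16 37

Column 1 needs 118; the known cells sum to 66, so (2,1) = 52.
Column 4 needs 118; the known cells sum to 96, so (1,4) = 22.
Anti-diagonal: 22 + 43 + 19 + ? = 118, so (3,2) = 34.
The remaining cell in row 1 is (1,2) = 118 − 93 = 25.
Row 2 must total 118; the given cells sum to 105, so (2,2) = 13.
The remaining cell in row 3 is (3,3) = 118 − 90 = 28.
Column 2 needs 118; the known cells sum to 72, so (4,2) = 46.
The remaining cell in column 3 is (4,3) = 118 − 102 = 16.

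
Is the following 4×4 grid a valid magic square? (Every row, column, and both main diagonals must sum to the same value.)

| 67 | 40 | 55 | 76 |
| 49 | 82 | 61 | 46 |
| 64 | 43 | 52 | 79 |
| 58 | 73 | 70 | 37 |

Yes

Row 1: 67 + 40 + 55 + 76 = 238.
Row 2: 49 + 82 + 61 + 46 = 238.
Row 3: 64 + 43 + 52 + 79 = 238.
Row 4: 58 + 73 + 70 + 37 = 238.
Column 1: 67 + 49 + 64 + 58 = 238.
Column 2: 40 + 82 + 43 + 73 = 238.
Column 3: 55 + 61 + 52 + 70 = 238.
Column 4: 76 + 46 + 79 + 37 = 238.
Main diagonal: 67 + 82 + 52 + 37 = 238.
Anti-diagonal: 76 + 61 + 43 + 58 = 238.
All lines sum to 238.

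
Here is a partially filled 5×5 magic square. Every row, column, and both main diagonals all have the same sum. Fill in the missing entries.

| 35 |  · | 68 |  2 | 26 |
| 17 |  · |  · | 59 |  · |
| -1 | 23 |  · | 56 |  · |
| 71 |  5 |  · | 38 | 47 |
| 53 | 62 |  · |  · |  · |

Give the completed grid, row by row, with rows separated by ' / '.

Column 1 is already complete: 35 + 17 + -1 + 71 + 53 = 175, so that is the magic constant.
Row 1 must total 175; the given cells sum to 131, so (1,2) = 44.
Using row 4: 71 + 5 + 38 + 47 + ? → (4,3) = 175 − 161 = 14.
Column 2: 44 + 23 + 5 + 62 + ? = 175, so (2,2) = 41.
Using column 4: 2 + 59 + 56 + 38 + ? → (5,4) = 175 − 155 = 20.
Anti-diagonal must total 175; the given cells sum to 143, so (3,3) = 32.
Row 3 must total 175; the given cells sum to 110, so (3,5) = 65.
Main diagonal: 35 + 41 + 32 + 38 + ? = 175, so (5,5) = 29.
Row 5 must total 175; the given cells sum to 164, so (5,3) = 11.
Using column 3: 68 + 32 + 14 + 11 + ? → (2,3) = 175 − 125 = 50.
Column 5 needs 175; the known cells sum to 167, so (2,5) = 8.

35 44 68 2 26 / 17 41 50 59 8 / -1 23 32 56 65 / 71 5 14 38 47 / 53 62 11 20 29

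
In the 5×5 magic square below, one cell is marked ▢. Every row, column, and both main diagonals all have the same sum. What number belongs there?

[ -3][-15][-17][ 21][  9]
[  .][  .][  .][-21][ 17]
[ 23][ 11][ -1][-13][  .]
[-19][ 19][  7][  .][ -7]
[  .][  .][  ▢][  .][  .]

15

Row 1 is complete and sums to -5; that is the magic constant.
Row 3: 23 + 11 + (-1) + (-13) + ? = -5, so (3,5) = -25.
Row 4 must total -5; the given cells sum to 0, so (4,4) = -5.
Using column 4: 21 + (-21) + (-13) + (-5) + ? → (5,4) = -5 − (-18) = 13.
The remaining cell in column 5 is (5,5) = -5 − (-6) = 1.
Using main diagonal: -3 + (-1) + (-5) + 1 + ? → (2,2) = -5 − (-8) = 3.
From anti-diagonal, -5 − (9 + (-21) + (-1) + 19) gives (5,1) = -11.
From column 1, -5 − (-3 + 23 + (-19) + (-11)) gives (2,1) = 5.
Using column 2: -15 + 3 + 11 + 19 + ? → (5,2) = -5 − 18 = -23.
Row 2: 5 + 3 + (-21) + 17 + ? = -5, so (2,3) = -9.
Row 5 must total -5; the given cells sum to -20, so (5,3) = 15.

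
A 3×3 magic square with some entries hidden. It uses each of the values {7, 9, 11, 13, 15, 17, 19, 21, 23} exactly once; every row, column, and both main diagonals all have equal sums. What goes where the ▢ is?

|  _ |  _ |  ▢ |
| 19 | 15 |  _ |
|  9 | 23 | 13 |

21

The 9 entries sum to 135, so each line sums to 135/3 = 45.
From row 2, 45 − (19 + 15) gives (2,3) = 11.
Column 1: 19 + 9 + ? = 45, so (1,1) = 17.
The remaining cell in column 2 is (1,2) = 45 − 38 = 7.
The remaining cell in column 3 is (1,3) = 45 − 24 = 21.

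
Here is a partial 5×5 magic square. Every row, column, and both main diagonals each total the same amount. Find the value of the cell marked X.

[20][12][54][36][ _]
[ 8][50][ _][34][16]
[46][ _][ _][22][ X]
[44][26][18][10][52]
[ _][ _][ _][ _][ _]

14

Row 4 is complete and sums to 150; that is the magic constant.
Row 1 must total 150; the given cells sum to 122, so (1,5) = 28.
Row 2 must total 150; the given cells sum to 108, so (2,3) = 42.
Using column 1: 20 + 8 + 46 + 44 + ? → (5,1) = 150 − 118 = 32.
Column 4: 36 + 34 + 22 + 10 + ? = 150, so (5,4) = 48.
Anti-diagonal: 28 + 34 + 26 + 32 + ? = 150, so (3,3) = 30.
From column 3, 150 − (54 + 42 + 30 + 18) gives (5,3) = 6.
Main diagonal needs 150; the known cells sum to 110, so (5,5) = 40.
From row 5, 150 − (32 + 6 + 48 + 40) gives (5,2) = 24.
Column 2: 12 + 50 + 26 + 24 + ? = 150, so (3,2) = 38.
Column 5: 28 + 16 + 52 + 40 + ? = 150, so (3,5) = 14.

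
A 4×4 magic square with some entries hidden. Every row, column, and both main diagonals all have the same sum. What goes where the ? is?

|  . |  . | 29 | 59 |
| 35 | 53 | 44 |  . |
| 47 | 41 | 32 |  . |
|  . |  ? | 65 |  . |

Column 3 is complete and sums to 170; that is the magic constant.
The remaining cell in row 2 is (2,4) = 170 − 132 = 38.
From row 3, 170 − (47 + 41 + 32) gives (3,4) = 50.
Column 4 must total 170; the given cells sum to 147, so (4,4) = 23.
Main diagonal must total 170; the given cells sum to 108, so (1,1) = 62.
Anti-diagonal: 59 + 44 + 41 + ? = 170, so (4,1) = 26.
Row 1 must total 170; the given cells sum to 150, so (1,2) = 20.
Row 4 needs 170; the known cells sum to 114, so (4,2) = 56.

56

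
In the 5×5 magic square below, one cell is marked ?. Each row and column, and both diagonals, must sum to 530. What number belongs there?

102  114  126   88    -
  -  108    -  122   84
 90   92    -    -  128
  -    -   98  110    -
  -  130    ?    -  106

Row 1: 102 + 114 + 126 + 88 + ? = 530, so (1,5) = 100.
From column 2, 530 − (114 + 108 + 92 + 130) gives (4,2) = 86.
Column 5 needs 530; the known cells sum to 418, so (4,5) = 112.
The remaining cell in main diagonal is (3,3) = 530 − 426 = 104.
From anti-diagonal, 530 − (100 + 122 + 104 + 86) gives (5,1) = 118.
Using row 3: 90 + 92 + 104 + 128 + ? → (3,4) = 530 − 414 = 116.
Row 4 must total 530; the given cells sum to 406, so (4,1) = 124.
Column 1: 102 + 90 + 124 + 118 + ? = 530, so (2,1) = 96.
Column 4 needs 530; the known cells sum to 436, so (5,4) = 94.
Row 2: 96 + 108 + 122 + 84 + ? = 530, so (2,3) = 120.
Row 5: 118 + 130 + 94 + 106 + ? = 530, so (5,3) = 82.

82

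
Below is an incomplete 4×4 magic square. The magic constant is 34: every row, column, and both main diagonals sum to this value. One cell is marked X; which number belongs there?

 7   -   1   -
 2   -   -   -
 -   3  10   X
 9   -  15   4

Row 4 must total 34; the given cells sum to 28, so (4,2) = 6.
Column 1: 7 + 2 + 9 + ? = 34, so (3,1) = 16.
The remaining cell in column 3 is (2,3) = 34 − 26 = 8.
The remaining cell in main diagonal is (2,2) = 34 − 21 = 13.
Anti-diagonal must total 34; the given cells sum to 20, so (1,4) = 14.
Row 1 needs 34; the known cells sum to 22, so (1,2) = 12.
Using row 2: 2 + 13 + 8 + ? → (2,4) = 34 − 23 = 11.
Row 3 needs 34; the known cells sum to 29, so (3,4) = 5.

5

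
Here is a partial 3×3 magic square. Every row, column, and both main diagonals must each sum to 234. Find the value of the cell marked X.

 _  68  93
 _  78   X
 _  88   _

58

The remaining cell in row 1 is (1,1) = 234 − 161 = 73.
From main diagonal, 234 − (73 + 78) gives (3,3) = 83.
Anti-diagonal needs 234; the known cells sum to 171, so (3,1) = 63.
Column 1 must total 234; the given cells sum to 136, so (2,1) = 98.
The remaining cell in column 3 is (2,3) = 234 − 176 = 58.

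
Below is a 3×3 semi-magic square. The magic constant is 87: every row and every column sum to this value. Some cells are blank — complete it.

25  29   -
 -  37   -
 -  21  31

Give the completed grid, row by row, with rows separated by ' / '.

25 29 33 / 27 37 23 / 35 21 31

Row 1: 25 + 29 + ? = 87, so (1,3) = 33.
Using row 3: 21 + 31 + ? → (3,1) = 87 − 52 = 35.
Using column 1: 25 + 35 + ? → (2,1) = 87 − 60 = 27.
From column 3, 87 − (33 + 31) gives (2,3) = 23.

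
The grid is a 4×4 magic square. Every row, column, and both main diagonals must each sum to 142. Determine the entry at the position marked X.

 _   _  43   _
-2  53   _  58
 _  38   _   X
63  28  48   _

73

Row 2 needs 142; the known cells sum to 109, so (2,3) = 33.
Row 4 must total 142; the given cells sum to 139, so (4,4) = 3.
The remaining cell in column 2 is (1,2) = 142 − 119 = 23.
Column 3: 43 + 33 + 48 + ? = 142, so (3,3) = 18.
Main diagonal: 53 + 18 + 3 + ? = 142, so (1,1) = 68.
From anti-diagonal, 142 − (33 + 38 + 63) gives (1,4) = 8.
Column 1 must total 142; the given cells sum to 129, so (3,1) = 13.
Column 4: 8 + 58 + 3 + ? = 142, so (3,4) = 73.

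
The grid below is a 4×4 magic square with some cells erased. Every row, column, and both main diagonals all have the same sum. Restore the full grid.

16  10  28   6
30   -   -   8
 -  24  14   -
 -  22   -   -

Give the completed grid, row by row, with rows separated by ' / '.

Row 1 is already complete: 16 + 10 + 28 + 6 = 60, so that is the magic constant.
From column 2, 60 − (10 + 24 + 22) gives (2,2) = 4.
The remaining cell in main diagonal is (4,4) = 60 − 34 = 26.
From row 2, 60 − (30 + 4 + 8) gives (2,3) = 18.
From column 3, 60 − (28 + 18 + 14) gives (4,3) = 0.
Using column 4: 6 + 8 + 26 + ? → (3,4) = 60 − 40 = 20.
Anti-diagonal: 6 + 18 + 24 + ? = 60, so (4,1) = 12.
The remaining cell in row 3 is (3,1) = 60 − 58 = 2.

16 10 28 6 / 30 4 18 8 / 2 24 14 20 / 12 22 0 26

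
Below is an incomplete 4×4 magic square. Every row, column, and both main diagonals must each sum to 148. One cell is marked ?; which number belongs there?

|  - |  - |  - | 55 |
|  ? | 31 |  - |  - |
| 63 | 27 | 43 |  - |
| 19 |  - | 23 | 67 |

59

From row 3, 148 − (63 + 27 + 43) gives (3,4) = 15.
Row 4 needs 148; the known cells sum to 109, so (4,2) = 39.
The remaining cell in column 2 is (1,2) = 148 − 97 = 51.
The remaining cell in column 4 is (2,4) = 148 − 137 = 11.
Main diagonal needs 148; the known cells sum to 141, so (1,1) = 7.
Anti-diagonal needs 148; the known cells sum to 101, so (2,3) = 47.
Row 1: 7 + 51 + 55 + ? = 148, so (1,3) = 35.
The remaining cell in row 2 is (2,1) = 148 − 89 = 59.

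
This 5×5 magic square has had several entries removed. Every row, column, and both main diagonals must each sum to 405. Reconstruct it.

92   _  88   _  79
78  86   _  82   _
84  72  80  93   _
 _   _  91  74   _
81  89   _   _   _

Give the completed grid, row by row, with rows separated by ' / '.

The remaining cell in row 3 is (3,5) = 405 − 329 = 76.
The remaining cell in column 1 is (4,1) = 405 − 335 = 70.
Using main diagonal: 92 + 86 + 80 + 74 + ? → (5,5) = 405 − 332 = 73.
Anti-diagonal must total 405; the given cells sum to 322, so (4,2) = 83.
Row 4: 70 + 83 + 91 + 74 + ? = 405, so (4,5) = 87.
Using column 2: 86 + 72 + 83 + 89 + ? → (1,2) = 405 − 330 = 75.
The remaining cell in column 5 is (2,5) = 405 − 315 = 90.
From row 1, 405 − (92 + 75 + 88 + 79) gives (1,4) = 71.
Row 2 needs 405; the known cells sum to 336, so (2,3) = 69.
Column 3: 88 + 69 + 80 + 91 + ? = 405, so (5,3) = 77.
Column 4 needs 405; the known cells sum to 320, so (5,4) = 85.

92 75 88 71 79 / 78 86 69 82 90 / 84 72 80 93 76 / 70 83 91 74 87 / 81 89 77 85 73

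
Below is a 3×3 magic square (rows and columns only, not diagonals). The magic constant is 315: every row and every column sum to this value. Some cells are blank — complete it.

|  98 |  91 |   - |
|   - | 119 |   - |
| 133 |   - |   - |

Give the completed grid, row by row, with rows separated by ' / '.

From row 1, 315 − (98 + 91) gives (1,3) = 126.
Column 1: 98 + 133 + ? = 315, so (2,1) = 84.
From column 2, 315 − (91 + 119) gives (3,2) = 105.
From row 2, 315 − (84 + 119) gives (2,3) = 112.
From row 3, 315 − (133 + 105) gives (3,3) = 77.

98 91 126 / 84 119 112 / 133 105 77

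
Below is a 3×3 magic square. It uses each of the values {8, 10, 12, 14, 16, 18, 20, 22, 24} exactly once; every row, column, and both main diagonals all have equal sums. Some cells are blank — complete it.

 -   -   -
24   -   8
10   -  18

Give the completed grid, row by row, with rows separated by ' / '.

14 12 22 / 24 16 8 / 10 20 18

The 9 entries sum to 144, so each line sums to 144/3 = 48.
The remaining cell in row 2 is (2,2) = 48 − 32 = 16.
From row 3, 48 − (10 + 18) gives (3,2) = 20.
The remaining cell in column 1 is (1,1) = 48 − 34 = 14.
Column 2 must total 48; the given cells sum to 36, so (1,2) = 12.
Column 3 must total 48; the given cells sum to 26, so (1,3) = 22.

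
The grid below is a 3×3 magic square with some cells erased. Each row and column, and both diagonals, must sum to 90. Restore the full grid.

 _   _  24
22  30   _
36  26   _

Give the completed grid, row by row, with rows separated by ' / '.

32 34 24 / 22 30 38 / 36 26 28

The remaining cell in row 2 is (2,3) = 90 − 52 = 38.
From row 3, 90 − (36 + 26) gives (3,3) = 28.
The remaining cell in column 1 is (1,1) = 90 − 58 = 32.
The remaining cell in column 2 is (1,2) = 90 − 56 = 34.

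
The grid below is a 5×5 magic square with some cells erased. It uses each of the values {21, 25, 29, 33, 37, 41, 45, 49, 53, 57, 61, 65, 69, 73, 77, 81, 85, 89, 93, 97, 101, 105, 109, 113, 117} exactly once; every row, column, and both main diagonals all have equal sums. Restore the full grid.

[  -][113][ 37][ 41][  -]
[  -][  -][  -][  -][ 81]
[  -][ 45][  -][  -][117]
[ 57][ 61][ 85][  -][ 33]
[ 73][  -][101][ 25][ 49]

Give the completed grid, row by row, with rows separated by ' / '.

89 113 37 41 65 / 105 29 53 77 81 / 21 45 69 93 117 / 57 61 85 109 33 / 73 97 101 25 49

The 25 entries sum to 1725, so each line sums to 1725/5 = 345.
Row 4 needs 345; the known cells sum to 236, so (4,4) = 109.
Row 5 needs 345; the known cells sum to 248, so (5,2) = 97.
From column 2, 345 − (113 + 45 + 61 + 97) gives (2,2) = 29.
From column 5, 345 − (81 + 117 + 33 + 49) gives (1,5) = 65.
Using row 1: 113 + 37 + 41 + 65 + ? → (1,1) = 345 − 256 = 89.
From main diagonal, 345 − (89 + 29 + 109 + 49) gives (3,3) = 69.
Anti-diagonal must total 345; the given cells sum to 268, so (2,4) = 77.
The remaining cell in column 3 is (2,3) = 345 − 292 = 53.
Column 4 must total 345; the given cells sum to 252, so (3,4) = 93.
From row 2, 345 − (29 + 53 + 77 + 81) gives (2,1) = 105.
Row 3: 45 + 69 + 93 + 117 + ? = 345, so (3,1) = 21.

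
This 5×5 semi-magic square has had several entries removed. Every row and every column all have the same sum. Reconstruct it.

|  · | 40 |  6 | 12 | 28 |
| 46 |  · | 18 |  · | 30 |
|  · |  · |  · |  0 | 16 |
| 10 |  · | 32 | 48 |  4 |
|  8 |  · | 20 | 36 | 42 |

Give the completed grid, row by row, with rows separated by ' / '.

34 40 6 12 28 / 46 2 18 24 30 / 22 38 44 0 16 / 10 26 32 48 4 / 8 14 20 36 42

Column 5 is already complete: 28 + 30 + 16 + 4 + 42 = 120, so that is the magic constant.
Row 1 needs 120; the known cells sum to 86, so (1,1) = 34.
Row 4 needs 120; the known cells sum to 94, so (4,2) = 26.
Using row 5: 8 + 20 + 36 + 42 + ? → (5,2) = 120 − 106 = 14.
Column 1 needs 120; the known cells sum to 98, so (3,1) = 22.
From column 3, 120 − (6 + 18 + 32 + 20) gives (3,3) = 44.
Column 4 must total 120; the given cells sum to 96, so (2,4) = 24.
Row 2 needs 120; the known cells sum to 118, so (2,2) = 2.
Row 3: 22 + 44 + 0 + 16 + ? = 120, so (3,2) = 38.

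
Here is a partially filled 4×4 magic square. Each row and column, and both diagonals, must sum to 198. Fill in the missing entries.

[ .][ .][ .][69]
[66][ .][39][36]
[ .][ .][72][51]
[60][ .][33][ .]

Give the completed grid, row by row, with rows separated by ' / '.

From row 2, 198 − (66 + 39 + 36) gives (2,2) = 57.
Column 3 needs 198; the known cells sum to 144, so (1,3) = 54.
Using column 4: 69 + 36 + 51 + ? → (4,4) = 198 − 156 = 42.
From main diagonal, 198 − (57 + 72 + 42) gives (1,1) = 27.
Anti-diagonal: 69 + 39 + 60 + ? = 198, so (3,2) = 30.
Row 1 must total 198; the given cells sum to 150, so (1,2) = 48.
The remaining cell in row 3 is (3,1) = 198 − 153 = 45.
The remaining cell in row 4 is (4,2) = 198 − 135 = 63.

27 48 54 69 / 66 57 39 36 / 45 30 72 51 / 60 63 33 42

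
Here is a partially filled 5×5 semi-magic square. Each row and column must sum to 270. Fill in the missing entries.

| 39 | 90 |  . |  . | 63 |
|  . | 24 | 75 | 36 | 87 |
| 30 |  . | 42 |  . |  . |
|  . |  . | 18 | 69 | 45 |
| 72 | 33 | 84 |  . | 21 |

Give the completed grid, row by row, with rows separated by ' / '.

Row 2: 24 + 75 + 36 + 87 + ? = 270, so (2,1) = 48.
From row 5, 270 − (72 + 33 + 84 + 21) gives (5,4) = 60.
The remaining cell in column 1 is (4,1) = 270 − 189 = 81.
The remaining cell in column 3 is (1,3) = 270 − 219 = 51.
Column 5 needs 270; the known cells sum to 216, so (3,5) = 54.
The remaining cell in row 1 is (1,4) = 270 − 243 = 27.
Row 4 must total 270; the given cells sum to 213, so (4,2) = 57.
From column 2, 270 − (90 + 24 + 57 + 33) gives (3,2) = 66.
Using column 4: 27 + 36 + 69 + 60 + ? → (3,4) = 270 − 192 = 78.

39 90 51 27 63 / 48 24 75 36 87 / 30 66 42 78 54 / 81 57 18 69 45 / 72 33 84 60 21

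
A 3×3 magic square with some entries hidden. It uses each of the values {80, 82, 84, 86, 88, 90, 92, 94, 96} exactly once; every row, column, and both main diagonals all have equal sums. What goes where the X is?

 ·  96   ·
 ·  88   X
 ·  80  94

The 9 entries sum to 792, so each line sums to 792/3 = 264.
Row 3 must total 264; the given cells sum to 174, so (3,1) = 90.
From main diagonal, 264 − (88 + 94) gives (1,1) = 82.
Using anti-diagonal: 88 + 90 + ? → (1,3) = 264 − 178 = 86.
Column 1: 82 + 90 + ? = 264, so (2,1) = 92.
The remaining cell in column 3 is (2,3) = 264 − 180 = 84.

84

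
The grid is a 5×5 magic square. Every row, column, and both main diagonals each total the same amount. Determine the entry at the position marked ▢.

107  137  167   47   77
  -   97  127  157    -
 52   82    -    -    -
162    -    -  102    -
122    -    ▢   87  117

Row 1 is complete and sums to 535; that is the magic constant.
The remaining cell in column 1 is (2,1) = 535 − 443 = 92.
The remaining cell in column 4 is (3,4) = 535 − 393 = 142.
Main diagonal: 107 + 97 + 102 + 117 + ? = 535, so (3,3) = 112.
Anti-diagonal must total 535; the given cells sum to 468, so (4,2) = 67.
Row 2: 92 + 97 + 127 + 157 + ? = 535, so (2,5) = 62.
Row 3 must total 535; the given cells sum to 388, so (3,5) = 147.
Column 2: 137 + 97 + 82 + 67 + ? = 535, so (5,2) = 152.
Column 5 must total 535; the given cells sum to 403, so (4,5) = 132.
Row 4 must total 535; the given cells sum to 463, so (4,3) = 72.
Row 5 must total 535; the given cells sum to 478, so (5,3) = 57.

57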